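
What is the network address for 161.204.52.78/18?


IP:   10100001.11001100.00110100.01001110
Mask: 11111111.11111111.11000000.00000000
AND operation:
Net:  10100001.11001100.00000000.00000000
Network: 161.204.0.0/18


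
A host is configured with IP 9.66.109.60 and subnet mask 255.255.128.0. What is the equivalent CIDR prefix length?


Binary: 11111111.11111111.10000000.00000000
Count leading 1s
Prefix: /17


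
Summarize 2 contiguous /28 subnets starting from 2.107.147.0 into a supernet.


Original prefix: /28
Number of subnets: 2 = 2^1
New prefix = 28 - 1 = 27
Supernet: 2.107.147.0/27


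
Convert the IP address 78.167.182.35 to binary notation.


78 = 01001110
167 = 10100111
182 = 10110110
35 = 00100011
Binary: 01001110.10100111.10110110.00100011


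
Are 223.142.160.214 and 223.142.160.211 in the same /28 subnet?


Mask: 255.255.255.240
223.142.160.214 AND mask = 223.142.160.208
223.142.160.211 AND mask = 223.142.160.208
Yes, same subnet (223.142.160.208)


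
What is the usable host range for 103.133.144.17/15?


Network: 103.132.0.0
Broadcast: 103.133.255.255
First usable = network + 1
Last usable = broadcast - 1
Range: 103.132.0.1 to 103.133.255.254


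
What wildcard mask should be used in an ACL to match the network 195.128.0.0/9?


Subnet mask: 255.128.0.0
Wildcard = 255.255.255.255 - subnet mask
255 - 255 = 0
255 - 128 = 127
255 - 0 = 255
255 - 0 = 255
Wildcard: 0.127.255.255


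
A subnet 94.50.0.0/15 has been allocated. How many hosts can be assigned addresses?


Host bits = 32 - 15 = 17
Total addresses = 2^17 = 131072
Usable = total - 2 (network and broadcast)
Usable hosts: 131070


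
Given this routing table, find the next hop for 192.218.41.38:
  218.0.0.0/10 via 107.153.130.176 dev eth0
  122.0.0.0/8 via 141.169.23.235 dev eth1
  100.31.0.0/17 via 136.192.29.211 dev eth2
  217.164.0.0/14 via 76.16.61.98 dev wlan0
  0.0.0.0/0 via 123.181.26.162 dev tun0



Longest prefix match for 192.218.41.38:
  /10 218.0.0.0: no
  /8 122.0.0.0: no
  /17 100.31.0.0: no
  /14 217.164.0.0: no
  /0 0.0.0.0: MATCH
Selected: next-hop 123.181.26.162 via tun0 (matched /0)


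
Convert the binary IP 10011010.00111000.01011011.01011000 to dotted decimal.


10011010 = 154
00111000 = 56
01011011 = 91
01011000 = 88
IP: 154.56.91.88


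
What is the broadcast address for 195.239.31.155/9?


Network: 195.128.0.0/9
Host bits = 23
Set all host bits to 1:
Broadcast: 195.255.255.255


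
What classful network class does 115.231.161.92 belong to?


First octet: 115
Binary: 01110011
0xxxxxxx -> Class A (1-126)
Class A, default mask 255.0.0.0 (/8)


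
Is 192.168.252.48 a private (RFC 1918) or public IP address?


RFC 1918 private ranges:
  10.0.0.0/8 (10.0.0.0 - 10.255.255.255)
  172.16.0.0/12 (172.16.0.0 - 172.31.255.255)
  192.168.0.0/16 (192.168.0.0 - 192.168.255.255)
Private (in 192.168.0.0/16)


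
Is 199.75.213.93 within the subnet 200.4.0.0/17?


Subnet network: 200.4.0.0
Test IP AND mask: 199.75.128.0
No, 199.75.213.93 is not in 200.4.0.0/17


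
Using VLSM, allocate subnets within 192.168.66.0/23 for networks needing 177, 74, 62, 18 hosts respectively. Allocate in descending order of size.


177 hosts -> /24 (254 usable): 192.168.66.0/24
74 hosts -> /25 (126 usable): 192.168.67.0/25
62 hosts -> /26 (62 usable): 192.168.67.128/26
18 hosts -> /27 (30 usable): 192.168.67.192/27
Allocation: 192.168.66.0/24 (177 hosts, 254 usable); 192.168.67.0/25 (74 hosts, 126 usable); 192.168.67.128/26 (62 hosts, 62 usable); 192.168.67.192/27 (18 hosts, 30 usable)


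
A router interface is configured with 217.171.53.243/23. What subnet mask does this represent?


/23 means 23 network bits, 9 host bits
Binary: 11111111111111111111111000000000
Mask: 255.255.254.0


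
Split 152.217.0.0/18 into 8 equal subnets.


New prefix = 18 + 3 = 21
Each subnet has 2048 addresses
  152.217.0.0/21
  152.217.8.0/21
  152.217.16.0/21
  152.217.24.0/21
  152.217.32.0/21
  152.217.40.0/21
  152.217.48.0/21
  152.217.56.0/21
Subnets: 152.217.0.0/21, 152.217.8.0/21, 152.217.16.0/21, 152.217.24.0/21, 152.217.32.0/21, 152.217.40.0/21, 152.217.48.0/21, 152.217.56.0/21


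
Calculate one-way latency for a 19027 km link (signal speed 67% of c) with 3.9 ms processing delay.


Speed = 0.67 * 3e5 km/s = 201000 km/s
Propagation delay = 19027 / 201000 = 0.0947 s = 94.6617 ms
Processing delay = 3.9 ms
Total one-way latency = 98.5617 ms


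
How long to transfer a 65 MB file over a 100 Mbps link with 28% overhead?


Effective throughput = 100 * (1 - 28/100) = 72 Mbps
File size in Mb = 65 * 8 = 520 Mb
Time = 520 / 72
Time = 7.2222 seconds


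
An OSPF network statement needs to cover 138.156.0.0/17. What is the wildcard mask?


Subnet mask: 255.255.128.0
Wildcard = 255.255.255.255 - subnet mask
255 - 255 = 0
255 - 255 = 0
255 - 128 = 127
255 - 0 = 255
Wildcard: 0.0.127.255


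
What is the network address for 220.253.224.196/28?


IP:   11011100.11111101.11100000.11000100
Mask: 11111111.11111111.11111111.11110000
AND operation:
Net:  11011100.11111101.11100000.11000000
Network: 220.253.224.192/28


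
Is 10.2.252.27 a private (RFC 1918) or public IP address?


RFC 1918 private ranges:
  10.0.0.0/8 (10.0.0.0 - 10.255.255.255)
  172.16.0.0/12 (172.16.0.0 - 172.31.255.255)
  192.168.0.0/16 (192.168.0.0 - 192.168.255.255)
Private (in 10.0.0.0/8)


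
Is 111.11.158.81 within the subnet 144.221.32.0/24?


Subnet network: 144.221.32.0
Test IP AND mask: 111.11.158.0
No, 111.11.158.81 is not in 144.221.32.0/24


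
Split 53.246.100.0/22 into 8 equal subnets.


New prefix = 22 + 3 = 25
Each subnet has 128 addresses
  53.246.100.0/25
  53.246.100.128/25
  53.246.101.0/25
  53.246.101.128/25
  53.246.102.0/25
  53.246.102.128/25
  53.246.103.0/25
  53.246.103.128/25
Subnets: 53.246.100.0/25, 53.246.100.128/25, 53.246.101.0/25, 53.246.101.128/25, 53.246.102.0/25, 53.246.102.128/25, 53.246.103.0/25, 53.246.103.128/25


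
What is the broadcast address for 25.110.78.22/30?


Network: 25.110.78.20/30
Host bits = 2
Set all host bits to 1:
Broadcast: 25.110.78.23


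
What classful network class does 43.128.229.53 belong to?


First octet: 43
Binary: 00101011
0xxxxxxx -> Class A (1-126)
Class A, default mask 255.0.0.0 (/8)


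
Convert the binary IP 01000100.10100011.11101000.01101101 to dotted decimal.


01000100 = 68
10100011 = 163
11101000 = 232
01101101 = 109
IP: 68.163.232.109


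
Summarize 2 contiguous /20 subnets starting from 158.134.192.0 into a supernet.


Original prefix: /20
Number of subnets: 2 = 2^1
New prefix = 20 - 1 = 19
Supernet: 158.134.192.0/19


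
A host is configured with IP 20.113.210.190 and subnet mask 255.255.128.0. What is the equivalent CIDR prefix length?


Binary: 11111111.11111111.10000000.00000000
Count leading 1s
Prefix: /17


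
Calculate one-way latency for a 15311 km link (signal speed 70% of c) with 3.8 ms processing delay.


Speed = 0.7 * 3e5 km/s = 210000 km/s
Propagation delay = 15311 / 210000 = 0.0729 s = 72.9095 ms
Processing delay = 3.8 ms
Total one-way latency = 76.7095 ms


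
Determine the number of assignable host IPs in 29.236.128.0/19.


Host bits = 32 - 19 = 13
Total addresses = 2^13 = 8192
Usable = total - 2 (network and broadcast)
Usable hosts: 8190


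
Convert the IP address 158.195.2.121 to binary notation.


158 = 10011110
195 = 11000011
2 = 00000010
121 = 01111001
Binary: 10011110.11000011.00000010.01111001


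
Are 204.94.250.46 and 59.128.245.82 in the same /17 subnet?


Mask: 255.255.128.0
204.94.250.46 AND mask = 204.94.128.0
59.128.245.82 AND mask = 59.128.128.0
No, different subnets (204.94.128.0 vs 59.128.128.0)


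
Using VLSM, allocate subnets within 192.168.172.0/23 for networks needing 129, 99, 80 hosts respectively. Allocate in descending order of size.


129 hosts -> /24 (254 usable): 192.168.172.0/24
99 hosts -> /25 (126 usable): 192.168.173.0/25
80 hosts -> /25 (126 usable): 192.168.173.128/25
Allocation: 192.168.172.0/24 (129 hosts, 254 usable); 192.168.173.0/25 (99 hosts, 126 usable); 192.168.173.128/25 (80 hosts, 126 usable)


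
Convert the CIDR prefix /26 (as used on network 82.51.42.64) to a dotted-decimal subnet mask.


/26 means 26 network bits, 6 host bits
Binary: 11111111111111111111111111000000
Mask: 255.255.255.192


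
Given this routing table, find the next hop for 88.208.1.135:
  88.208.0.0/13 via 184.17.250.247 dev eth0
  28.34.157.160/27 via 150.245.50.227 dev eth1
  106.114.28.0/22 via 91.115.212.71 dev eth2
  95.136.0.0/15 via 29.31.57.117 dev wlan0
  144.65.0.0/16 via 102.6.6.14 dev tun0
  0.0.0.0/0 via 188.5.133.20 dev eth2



Longest prefix match for 88.208.1.135:
  /13 88.208.0.0: MATCH
  /27 28.34.157.160: no
  /22 106.114.28.0: no
  /15 95.136.0.0: no
  /16 144.65.0.0: no
  /0 0.0.0.0: MATCH
Selected: next-hop 184.17.250.247 via eth0 (matched /13)


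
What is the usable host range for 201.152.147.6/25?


Network: 201.152.147.0
Broadcast: 201.152.147.127
First usable = network + 1
Last usable = broadcast - 1
Range: 201.152.147.1 to 201.152.147.126


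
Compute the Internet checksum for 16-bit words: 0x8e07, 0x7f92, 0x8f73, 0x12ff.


Sum all words (with carry folding):
+ 0x8e07 = 0x8e07
+ 0x7f92 = 0x0d9a
+ 0x8f73 = 0x9d0d
+ 0x12ff = 0xb00c
One's complement: ~0xb00c
Checksum = 0x4ff3


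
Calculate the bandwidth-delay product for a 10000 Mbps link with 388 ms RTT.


BDP = bandwidth * RTT
= 10000 Mbps * 388 ms
= 10000 * 1e6 * 388 / 1000 bits
= 3880000000 bits
= 485000000 bytes
= 473632.8125 KB
BDP = 3880000000 bits (485000000 bytes)


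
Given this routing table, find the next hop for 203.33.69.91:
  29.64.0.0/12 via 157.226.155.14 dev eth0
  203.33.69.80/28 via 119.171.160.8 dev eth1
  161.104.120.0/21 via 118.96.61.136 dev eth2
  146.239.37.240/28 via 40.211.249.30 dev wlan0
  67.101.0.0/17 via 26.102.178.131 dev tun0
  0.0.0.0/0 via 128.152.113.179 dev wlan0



Longest prefix match for 203.33.69.91:
  /12 29.64.0.0: no
  /28 203.33.69.80: MATCH
  /21 161.104.120.0: no
  /28 146.239.37.240: no
  /17 67.101.0.0: no
  /0 0.0.0.0: MATCH
Selected: next-hop 119.171.160.8 via eth1 (matched /28)


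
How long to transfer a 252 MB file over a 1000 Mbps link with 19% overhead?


Effective throughput = 1000 * (1 - 19/100) = 810 Mbps
File size in Mb = 252 * 8 = 2016 Mb
Time = 2016 / 810
Time = 2.4889 seconds


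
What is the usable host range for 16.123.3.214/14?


Network: 16.120.0.0
Broadcast: 16.123.255.255
First usable = network + 1
Last usable = broadcast - 1
Range: 16.120.0.1 to 16.123.255.254


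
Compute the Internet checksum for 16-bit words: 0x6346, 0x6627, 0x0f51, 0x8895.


Sum all words (with carry folding):
+ 0x6346 = 0x6346
+ 0x6627 = 0xc96d
+ 0x0f51 = 0xd8be
+ 0x8895 = 0x6154
One's complement: ~0x6154
Checksum = 0x9eab


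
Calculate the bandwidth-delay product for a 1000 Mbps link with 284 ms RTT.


BDP = bandwidth * RTT
= 1000 Mbps * 284 ms
= 1000 * 1e6 * 284 / 1000 bits
= 284000000 bits
= 35500000 bytes
= 34667.9688 KB
BDP = 284000000 bits (35500000 bytes)


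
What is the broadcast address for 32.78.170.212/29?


Network: 32.78.170.208/29
Host bits = 3
Set all host bits to 1:
Broadcast: 32.78.170.215


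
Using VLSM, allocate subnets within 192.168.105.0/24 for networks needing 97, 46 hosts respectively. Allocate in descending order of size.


97 hosts -> /25 (126 usable): 192.168.105.0/25
46 hosts -> /26 (62 usable): 192.168.105.128/26
Allocation: 192.168.105.0/25 (97 hosts, 126 usable); 192.168.105.128/26 (46 hosts, 62 usable)


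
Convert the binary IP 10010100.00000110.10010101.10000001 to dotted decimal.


10010100 = 148
00000110 = 6
10010101 = 149
10000001 = 129
IP: 148.6.149.129


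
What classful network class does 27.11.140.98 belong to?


First octet: 27
Binary: 00011011
0xxxxxxx -> Class A (1-126)
Class A, default mask 255.0.0.0 (/8)


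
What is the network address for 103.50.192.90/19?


IP:   01100111.00110010.11000000.01011010
Mask: 11111111.11111111.11100000.00000000
AND operation:
Net:  01100111.00110010.11000000.00000000
Network: 103.50.192.0/19


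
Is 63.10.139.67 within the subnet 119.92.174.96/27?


Subnet network: 119.92.174.96
Test IP AND mask: 63.10.139.64
No, 63.10.139.67 is not in 119.92.174.96/27


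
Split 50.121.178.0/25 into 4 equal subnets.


New prefix = 25 + 2 = 27
Each subnet has 32 addresses
  50.121.178.0/27
  50.121.178.32/27
  50.121.178.64/27
  50.121.178.96/27
Subnets: 50.121.178.0/27, 50.121.178.32/27, 50.121.178.64/27, 50.121.178.96/27


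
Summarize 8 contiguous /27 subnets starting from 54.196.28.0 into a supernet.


Original prefix: /27
Number of subnets: 8 = 2^3
New prefix = 27 - 3 = 24
Supernet: 54.196.28.0/24


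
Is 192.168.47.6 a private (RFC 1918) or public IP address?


RFC 1918 private ranges:
  10.0.0.0/8 (10.0.0.0 - 10.255.255.255)
  172.16.0.0/12 (172.16.0.0 - 172.31.255.255)
  192.168.0.0/16 (192.168.0.0 - 192.168.255.255)
Private (in 192.168.0.0/16)


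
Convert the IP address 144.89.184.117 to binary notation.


144 = 10010000
89 = 01011001
184 = 10111000
117 = 01110101
Binary: 10010000.01011001.10111000.01110101


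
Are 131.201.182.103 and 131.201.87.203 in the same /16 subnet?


Mask: 255.255.0.0
131.201.182.103 AND mask = 131.201.0.0
131.201.87.203 AND mask = 131.201.0.0
Yes, same subnet (131.201.0.0)


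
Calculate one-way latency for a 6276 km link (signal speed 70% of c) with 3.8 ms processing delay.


Speed = 0.7 * 3e5 km/s = 210000 km/s
Propagation delay = 6276 / 210000 = 0.0299 s = 29.8857 ms
Processing delay = 3.8 ms
Total one-way latency = 33.6857 ms


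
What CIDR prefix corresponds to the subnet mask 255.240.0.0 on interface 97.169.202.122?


Binary: 11111111.11110000.00000000.00000000
Count leading 1s
Prefix: /12


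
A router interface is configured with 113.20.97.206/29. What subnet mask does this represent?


/29 means 29 network bits, 3 host bits
Binary: 11111111111111111111111111111000
Mask: 255.255.255.248


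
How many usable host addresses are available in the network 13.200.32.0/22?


Host bits = 32 - 22 = 10
Total addresses = 2^10 = 1024
Usable = total - 2 (network and broadcast)
Usable hosts: 1022


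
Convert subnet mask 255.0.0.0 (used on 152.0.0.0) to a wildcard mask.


Subnet mask: 255.0.0.0
Wildcard = 255.255.255.255 - subnet mask
255 - 255 = 0
255 - 0 = 255
255 - 0 = 255
255 - 0 = 255
Wildcard: 0.255.255.255


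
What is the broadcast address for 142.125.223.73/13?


Network: 142.120.0.0/13
Host bits = 19
Set all host bits to 1:
Broadcast: 142.127.255.255


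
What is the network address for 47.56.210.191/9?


IP:   00101111.00111000.11010010.10111111
Mask: 11111111.10000000.00000000.00000000
AND operation:
Net:  00101111.00000000.00000000.00000000
Network: 47.0.0.0/9


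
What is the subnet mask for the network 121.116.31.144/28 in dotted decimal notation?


/28 means 28 network bits, 4 host bits
Binary: 11111111111111111111111111110000
Mask: 255.255.255.240


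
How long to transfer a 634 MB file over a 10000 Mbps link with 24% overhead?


Effective throughput = 10000 * (1 - 24/100) = 7600 Mbps
File size in Mb = 634 * 8 = 5072 Mb
Time = 5072 / 7600
Time = 0.6674 seconds


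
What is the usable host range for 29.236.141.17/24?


Network: 29.236.141.0
Broadcast: 29.236.141.255
First usable = network + 1
Last usable = broadcast - 1
Range: 29.236.141.1 to 29.236.141.254


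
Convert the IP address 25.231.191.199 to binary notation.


25 = 00011001
231 = 11100111
191 = 10111111
199 = 11000111
Binary: 00011001.11100111.10111111.11000111


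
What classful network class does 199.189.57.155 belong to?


First octet: 199
Binary: 11000111
110xxxxx -> Class C (192-223)
Class C, default mask 255.255.255.0 (/24)


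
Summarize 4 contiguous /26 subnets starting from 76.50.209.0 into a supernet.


Original prefix: /26
Number of subnets: 4 = 2^2
New prefix = 26 - 2 = 24
Supernet: 76.50.209.0/24


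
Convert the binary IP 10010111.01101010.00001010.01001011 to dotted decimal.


10010111 = 151
01101010 = 106
00001010 = 10
01001011 = 75
IP: 151.106.10.75


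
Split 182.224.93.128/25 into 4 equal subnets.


New prefix = 25 + 2 = 27
Each subnet has 32 addresses
  182.224.93.128/27
  182.224.93.160/27
  182.224.93.192/27
  182.224.93.224/27
Subnets: 182.224.93.128/27, 182.224.93.160/27, 182.224.93.192/27, 182.224.93.224/27


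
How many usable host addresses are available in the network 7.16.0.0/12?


Host bits = 32 - 12 = 20
Total addresses = 2^20 = 1048576
Usable = total - 2 (network and broadcast)
Usable hosts: 1048574


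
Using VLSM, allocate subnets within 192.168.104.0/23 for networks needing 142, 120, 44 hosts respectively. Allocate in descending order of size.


142 hosts -> /24 (254 usable): 192.168.104.0/24
120 hosts -> /25 (126 usable): 192.168.105.0/25
44 hosts -> /26 (62 usable): 192.168.105.128/26
Allocation: 192.168.104.0/24 (142 hosts, 254 usable); 192.168.105.0/25 (120 hosts, 126 usable); 192.168.105.128/26 (44 hosts, 62 usable)


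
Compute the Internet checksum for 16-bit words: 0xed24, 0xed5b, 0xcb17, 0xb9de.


Sum all words (with carry folding):
+ 0xed24 = 0xed24
+ 0xed5b = 0xda80
+ 0xcb17 = 0xa598
+ 0xb9de = 0x5f77
One's complement: ~0x5f77
Checksum = 0xa088


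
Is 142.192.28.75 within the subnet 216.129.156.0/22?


Subnet network: 216.129.156.0
Test IP AND mask: 142.192.28.0
No, 142.192.28.75 is not in 216.129.156.0/22


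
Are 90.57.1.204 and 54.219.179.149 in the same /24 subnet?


Mask: 255.255.255.0
90.57.1.204 AND mask = 90.57.1.0
54.219.179.149 AND mask = 54.219.179.0
No, different subnets (90.57.1.0 vs 54.219.179.0)


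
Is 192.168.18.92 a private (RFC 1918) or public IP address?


RFC 1918 private ranges:
  10.0.0.0/8 (10.0.0.0 - 10.255.255.255)
  172.16.0.0/12 (172.16.0.0 - 172.31.255.255)
  192.168.0.0/16 (192.168.0.0 - 192.168.255.255)
Private (in 192.168.0.0/16)


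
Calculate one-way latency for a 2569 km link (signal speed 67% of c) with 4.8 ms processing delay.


Speed = 0.67 * 3e5 km/s = 201000 km/s
Propagation delay = 2569 / 201000 = 0.0128 s = 12.7811 ms
Processing delay = 4.8 ms
Total one-way latency = 17.5811 ms


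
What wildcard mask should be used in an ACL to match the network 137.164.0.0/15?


Subnet mask: 255.254.0.0
Wildcard = 255.255.255.255 - subnet mask
255 - 255 = 0
255 - 254 = 1
255 - 0 = 255
255 - 0 = 255
Wildcard: 0.1.255.255


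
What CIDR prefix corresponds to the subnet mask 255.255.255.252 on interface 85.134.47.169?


Binary: 11111111.11111111.11111111.11111100
Count leading 1s
Prefix: /30


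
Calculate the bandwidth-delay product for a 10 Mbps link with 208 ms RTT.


BDP = bandwidth * RTT
= 10 Mbps * 208 ms
= 10 * 1e6 * 208 / 1000 bits
= 2080000 bits
= 260000 bytes
= 253.9062 KB
BDP = 2080000 bits (260000 bytes)


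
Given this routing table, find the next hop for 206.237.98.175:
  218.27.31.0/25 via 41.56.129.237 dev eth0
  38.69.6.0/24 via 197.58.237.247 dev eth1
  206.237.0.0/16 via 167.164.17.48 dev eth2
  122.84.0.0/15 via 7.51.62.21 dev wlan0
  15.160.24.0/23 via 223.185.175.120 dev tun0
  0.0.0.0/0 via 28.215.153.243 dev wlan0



Longest prefix match for 206.237.98.175:
  /25 218.27.31.0: no
  /24 38.69.6.0: no
  /16 206.237.0.0: MATCH
  /15 122.84.0.0: no
  /23 15.160.24.0: no
  /0 0.0.0.0: MATCH
Selected: next-hop 167.164.17.48 via eth2 (matched /16)


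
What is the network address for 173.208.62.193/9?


IP:   10101101.11010000.00111110.11000001
Mask: 11111111.10000000.00000000.00000000
AND operation:
Net:  10101101.10000000.00000000.00000000
Network: 173.128.0.0/9


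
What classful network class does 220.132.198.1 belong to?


First octet: 220
Binary: 11011100
110xxxxx -> Class C (192-223)
Class C, default mask 255.255.255.0 (/24)


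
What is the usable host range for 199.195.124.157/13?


Network: 199.192.0.0
Broadcast: 199.199.255.255
First usable = network + 1
Last usable = broadcast - 1
Range: 199.192.0.1 to 199.199.255.254


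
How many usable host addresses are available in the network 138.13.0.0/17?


Host bits = 32 - 17 = 15
Total addresses = 2^15 = 32768
Usable = total - 2 (network and broadcast)
Usable hosts: 32766


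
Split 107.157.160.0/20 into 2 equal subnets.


New prefix = 20 + 1 = 21
Each subnet has 2048 addresses
  107.157.160.0/21
  107.157.168.0/21
Subnets: 107.157.160.0/21, 107.157.168.0/21


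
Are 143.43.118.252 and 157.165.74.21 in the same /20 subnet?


Mask: 255.255.240.0
143.43.118.252 AND mask = 143.43.112.0
157.165.74.21 AND mask = 157.165.64.0
No, different subnets (143.43.112.0 vs 157.165.64.0)


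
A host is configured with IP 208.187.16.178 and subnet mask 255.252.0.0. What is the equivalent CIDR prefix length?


Binary: 11111111.11111100.00000000.00000000
Count leading 1s
Prefix: /14


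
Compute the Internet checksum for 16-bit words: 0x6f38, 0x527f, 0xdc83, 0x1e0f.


Sum all words (with carry folding):
+ 0x6f38 = 0x6f38
+ 0x527f = 0xc1b7
+ 0xdc83 = 0x9e3b
+ 0x1e0f = 0xbc4a
One's complement: ~0xbc4a
Checksum = 0x43b5


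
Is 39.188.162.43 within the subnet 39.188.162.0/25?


Subnet network: 39.188.162.0
Test IP AND mask: 39.188.162.0
Yes, 39.188.162.43 is in 39.188.162.0/25


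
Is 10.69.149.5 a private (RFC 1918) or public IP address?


RFC 1918 private ranges:
  10.0.0.0/8 (10.0.0.0 - 10.255.255.255)
  172.16.0.0/12 (172.16.0.0 - 172.31.255.255)
  192.168.0.0/16 (192.168.0.0 - 192.168.255.255)
Private (in 10.0.0.0/8)


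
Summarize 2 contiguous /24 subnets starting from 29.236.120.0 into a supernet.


Original prefix: /24
Number of subnets: 2 = 2^1
New prefix = 24 - 1 = 23
Supernet: 29.236.120.0/23


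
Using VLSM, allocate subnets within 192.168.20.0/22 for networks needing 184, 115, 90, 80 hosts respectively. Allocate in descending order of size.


184 hosts -> /24 (254 usable): 192.168.20.0/24
115 hosts -> /25 (126 usable): 192.168.21.0/25
90 hosts -> /25 (126 usable): 192.168.21.128/25
80 hosts -> /25 (126 usable): 192.168.22.0/25
Allocation: 192.168.20.0/24 (184 hosts, 254 usable); 192.168.21.0/25 (115 hosts, 126 usable); 192.168.21.128/25 (90 hosts, 126 usable); 192.168.22.0/25 (80 hosts, 126 usable)


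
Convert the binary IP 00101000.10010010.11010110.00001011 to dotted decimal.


00101000 = 40
10010010 = 146
11010110 = 214
00001011 = 11
IP: 40.146.214.11


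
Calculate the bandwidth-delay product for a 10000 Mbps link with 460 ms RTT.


BDP = bandwidth * RTT
= 10000 Mbps * 460 ms
= 10000 * 1e6 * 460 / 1000 bits
= 4600000000 bits
= 575000000 bytes
= 561523.4375 KB
BDP = 4600000000 bits (575000000 bytes)


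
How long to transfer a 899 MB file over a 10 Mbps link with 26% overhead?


Effective throughput = 10 * (1 - 26/100) = 7.4 Mbps
File size in Mb = 899 * 8 = 7192 Mb
Time = 7192 / 7.4
Time = 971.8919 seconds


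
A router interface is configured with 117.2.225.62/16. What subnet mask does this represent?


/16 means 16 network bits, 16 host bits
Binary: 11111111111111110000000000000000
Mask: 255.255.0.0


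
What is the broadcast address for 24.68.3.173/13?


Network: 24.64.0.0/13
Host bits = 19
Set all host bits to 1:
Broadcast: 24.71.255.255


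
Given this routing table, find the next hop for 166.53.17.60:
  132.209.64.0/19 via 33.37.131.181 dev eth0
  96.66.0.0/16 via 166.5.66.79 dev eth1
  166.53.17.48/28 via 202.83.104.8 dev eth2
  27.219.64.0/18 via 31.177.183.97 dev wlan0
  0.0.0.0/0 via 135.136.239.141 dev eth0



Longest prefix match for 166.53.17.60:
  /19 132.209.64.0: no
  /16 96.66.0.0: no
  /28 166.53.17.48: MATCH
  /18 27.219.64.0: no
  /0 0.0.0.0: MATCH
Selected: next-hop 202.83.104.8 via eth2 (matched /28)


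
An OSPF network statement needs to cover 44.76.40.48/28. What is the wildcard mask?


Subnet mask: 255.255.255.240
Wildcard = 255.255.255.255 - subnet mask
255 - 255 = 0
255 - 255 = 0
255 - 255 = 0
255 - 240 = 15
Wildcard: 0.0.0.15


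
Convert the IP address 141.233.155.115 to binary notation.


141 = 10001101
233 = 11101001
155 = 10011011
115 = 01110011
Binary: 10001101.11101001.10011011.01110011


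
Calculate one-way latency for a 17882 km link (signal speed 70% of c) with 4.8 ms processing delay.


Speed = 0.7 * 3e5 km/s = 210000 km/s
Propagation delay = 17882 / 210000 = 0.0852 s = 85.1524 ms
Processing delay = 4.8 ms
Total one-way latency = 89.9524 ms


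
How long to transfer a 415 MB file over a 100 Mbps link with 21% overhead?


Effective throughput = 100 * (1 - 21/100) = 79 Mbps
File size in Mb = 415 * 8 = 3320 Mb
Time = 3320 / 79
Time = 42.0253 seconds


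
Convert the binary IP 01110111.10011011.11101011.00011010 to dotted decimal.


01110111 = 119
10011011 = 155
11101011 = 235
00011010 = 26
IP: 119.155.235.26


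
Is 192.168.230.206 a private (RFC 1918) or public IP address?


RFC 1918 private ranges:
  10.0.0.0/8 (10.0.0.0 - 10.255.255.255)
  172.16.0.0/12 (172.16.0.0 - 172.31.255.255)
  192.168.0.0/16 (192.168.0.0 - 192.168.255.255)
Private (in 192.168.0.0/16)


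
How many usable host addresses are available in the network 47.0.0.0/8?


Host bits = 32 - 8 = 24
Total addresses = 2^24 = 16777216
Usable = total - 2 (network and broadcast)
Usable hosts: 16777214


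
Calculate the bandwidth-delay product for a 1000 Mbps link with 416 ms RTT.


BDP = bandwidth * RTT
= 1000 Mbps * 416 ms
= 1000 * 1e6 * 416 / 1000 bits
= 416000000 bits
= 52000000 bytes
= 50781.25 KB
BDP = 416000000 bits (52000000 bytes)


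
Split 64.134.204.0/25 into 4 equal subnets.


New prefix = 25 + 2 = 27
Each subnet has 32 addresses
  64.134.204.0/27
  64.134.204.32/27
  64.134.204.64/27
  64.134.204.96/27
Subnets: 64.134.204.0/27, 64.134.204.32/27, 64.134.204.64/27, 64.134.204.96/27


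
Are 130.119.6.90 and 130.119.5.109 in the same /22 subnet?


Mask: 255.255.252.0
130.119.6.90 AND mask = 130.119.4.0
130.119.5.109 AND mask = 130.119.4.0
Yes, same subnet (130.119.4.0)


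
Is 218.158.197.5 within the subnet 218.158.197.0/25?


Subnet network: 218.158.197.0
Test IP AND mask: 218.158.197.0
Yes, 218.158.197.5 is in 218.158.197.0/25


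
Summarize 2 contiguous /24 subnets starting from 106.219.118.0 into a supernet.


Original prefix: /24
Number of subnets: 2 = 2^1
New prefix = 24 - 1 = 23
Supernet: 106.219.118.0/23


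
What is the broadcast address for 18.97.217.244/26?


Network: 18.97.217.192/26
Host bits = 6
Set all host bits to 1:
Broadcast: 18.97.217.255


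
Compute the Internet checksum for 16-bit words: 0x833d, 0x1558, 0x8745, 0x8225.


Sum all words (with carry folding):
+ 0x833d = 0x833d
+ 0x1558 = 0x9895
+ 0x8745 = 0x1fdb
+ 0x8225 = 0xa200
One's complement: ~0xa200
Checksum = 0x5dff


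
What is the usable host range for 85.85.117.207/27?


Network: 85.85.117.192
Broadcast: 85.85.117.223
First usable = network + 1
Last usable = broadcast - 1
Range: 85.85.117.193 to 85.85.117.222


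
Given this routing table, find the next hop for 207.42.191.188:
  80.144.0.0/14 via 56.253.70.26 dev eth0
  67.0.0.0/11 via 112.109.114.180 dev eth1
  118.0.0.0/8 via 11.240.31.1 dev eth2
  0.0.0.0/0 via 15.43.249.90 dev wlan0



Longest prefix match for 207.42.191.188:
  /14 80.144.0.0: no
  /11 67.0.0.0: no
  /8 118.0.0.0: no
  /0 0.0.0.0: MATCH
Selected: next-hop 15.43.249.90 via wlan0 (matched /0)


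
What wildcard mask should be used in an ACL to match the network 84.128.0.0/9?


Subnet mask: 255.128.0.0
Wildcard = 255.255.255.255 - subnet mask
255 - 255 = 0
255 - 128 = 127
255 - 0 = 255
255 - 0 = 255
Wildcard: 0.127.255.255


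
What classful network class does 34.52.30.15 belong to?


First octet: 34
Binary: 00100010
0xxxxxxx -> Class A (1-126)
Class A, default mask 255.0.0.0 (/8)


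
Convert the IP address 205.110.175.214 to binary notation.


205 = 11001101
110 = 01101110
175 = 10101111
214 = 11010110
Binary: 11001101.01101110.10101111.11010110


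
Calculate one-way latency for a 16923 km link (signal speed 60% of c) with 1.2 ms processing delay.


Speed = 0.6 * 3e5 km/s = 180000 km/s
Propagation delay = 16923 / 180000 = 0.094 s = 94.0167 ms
Processing delay = 1.2 ms
Total one-way latency = 95.2167 ms


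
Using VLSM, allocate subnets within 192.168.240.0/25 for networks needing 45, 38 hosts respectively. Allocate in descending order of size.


45 hosts -> /26 (62 usable): 192.168.240.0/26
38 hosts -> /26 (62 usable): 192.168.240.64/26
Allocation: 192.168.240.0/26 (45 hosts, 62 usable); 192.168.240.64/26 (38 hosts, 62 usable)


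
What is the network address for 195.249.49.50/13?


IP:   11000011.11111001.00110001.00110010
Mask: 11111111.11111000.00000000.00000000
AND operation:
Net:  11000011.11111000.00000000.00000000
Network: 195.248.0.0/13


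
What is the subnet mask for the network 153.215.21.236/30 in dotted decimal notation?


/30 means 30 network bits, 2 host bits
Binary: 11111111111111111111111111111100
Mask: 255.255.255.252


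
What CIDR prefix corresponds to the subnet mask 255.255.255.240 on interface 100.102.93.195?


Binary: 11111111.11111111.11111111.11110000
Count leading 1s
Prefix: /28


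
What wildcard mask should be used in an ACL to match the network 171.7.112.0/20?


Subnet mask: 255.255.240.0
Wildcard = 255.255.255.255 - subnet mask
255 - 255 = 0
255 - 255 = 0
255 - 240 = 15
255 - 0 = 255
Wildcard: 0.0.15.255


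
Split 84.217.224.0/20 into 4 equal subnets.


New prefix = 20 + 2 = 22
Each subnet has 1024 addresses
  84.217.224.0/22
  84.217.228.0/22
  84.217.232.0/22
  84.217.236.0/22
Subnets: 84.217.224.0/22, 84.217.228.0/22, 84.217.232.0/22, 84.217.236.0/22


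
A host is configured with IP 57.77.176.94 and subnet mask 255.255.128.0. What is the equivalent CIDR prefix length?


Binary: 11111111.11111111.10000000.00000000
Count leading 1s
Prefix: /17


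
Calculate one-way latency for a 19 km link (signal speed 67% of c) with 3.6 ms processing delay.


Speed = 0.67 * 3e5 km/s = 201000 km/s
Propagation delay = 19 / 201000 = 0.0001 s = 0.0945 ms
Processing delay = 3.6 ms
Total one-way latency = 3.6945 ms


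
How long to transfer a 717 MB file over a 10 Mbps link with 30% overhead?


Effective throughput = 10 * (1 - 30/100) = 7 Mbps
File size in Mb = 717 * 8 = 5736 Mb
Time = 5736 / 7
Time = 819.4286 seconds


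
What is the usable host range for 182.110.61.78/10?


Network: 182.64.0.0
Broadcast: 182.127.255.255
First usable = network + 1
Last usable = broadcast - 1
Range: 182.64.0.1 to 182.127.255.254


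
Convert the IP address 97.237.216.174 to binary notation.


97 = 01100001
237 = 11101101
216 = 11011000
174 = 10101110
Binary: 01100001.11101101.11011000.10101110


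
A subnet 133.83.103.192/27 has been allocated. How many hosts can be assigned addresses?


Host bits = 32 - 27 = 5
Total addresses = 2^5 = 32
Usable = total - 2 (network and broadcast)
Usable hosts: 30


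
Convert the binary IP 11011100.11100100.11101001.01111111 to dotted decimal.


11011100 = 220
11100100 = 228
11101001 = 233
01111111 = 127
IP: 220.228.233.127


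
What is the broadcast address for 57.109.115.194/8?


Network: 57.0.0.0/8
Host bits = 24
Set all host bits to 1:
Broadcast: 57.255.255.255


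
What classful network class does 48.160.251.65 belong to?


First octet: 48
Binary: 00110000
0xxxxxxx -> Class A (1-126)
Class A, default mask 255.0.0.0 (/8)


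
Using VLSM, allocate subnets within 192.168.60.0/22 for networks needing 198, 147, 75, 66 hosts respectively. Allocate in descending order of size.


198 hosts -> /24 (254 usable): 192.168.60.0/24
147 hosts -> /24 (254 usable): 192.168.61.0/24
75 hosts -> /25 (126 usable): 192.168.62.0/25
66 hosts -> /25 (126 usable): 192.168.62.128/25
Allocation: 192.168.60.0/24 (198 hosts, 254 usable); 192.168.61.0/24 (147 hosts, 254 usable); 192.168.62.0/25 (75 hosts, 126 usable); 192.168.62.128/25 (66 hosts, 126 usable)


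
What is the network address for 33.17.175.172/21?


IP:   00100001.00010001.10101111.10101100
Mask: 11111111.11111111.11111000.00000000
AND operation:
Net:  00100001.00010001.10101000.00000000
Network: 33.17.168.0/21


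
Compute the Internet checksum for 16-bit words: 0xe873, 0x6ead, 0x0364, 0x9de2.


Sum all words (with carry folding):
+ 0xe873 = 0xe873
+ 0x6ead = 0x5721
+ 0x0364 = 0x5a85
+ 0x9de2 = 0xf867
One's complement: ~0xf867
Checksum = 0x0798


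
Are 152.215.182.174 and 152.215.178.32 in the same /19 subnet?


Mask: 255.255.224.0
152.215.182.174 AND mask = 152.215.160.0
152.215.178.32 AND mask = 152.215.160.0
Yes, same subnet (152.215.160.0)


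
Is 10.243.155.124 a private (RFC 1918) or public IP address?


RFC 1918 private ranges:
  10.0.0.0/8 (10.0.0.0 - 10.255.255.255)
  172.16.0.0/12 (172.16.0.0 - 172.31.255.255)
  192.168.0.0/16 (192.168.0.0 - 192.168.255.255)
Private (in 10.0.0.0/8)


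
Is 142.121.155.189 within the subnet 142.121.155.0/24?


Subnet network: 142.121.155.0
Test IP AND mask: 142.121.155.0
Yes, 142.121.155.189 is in 142.121.155.0/24


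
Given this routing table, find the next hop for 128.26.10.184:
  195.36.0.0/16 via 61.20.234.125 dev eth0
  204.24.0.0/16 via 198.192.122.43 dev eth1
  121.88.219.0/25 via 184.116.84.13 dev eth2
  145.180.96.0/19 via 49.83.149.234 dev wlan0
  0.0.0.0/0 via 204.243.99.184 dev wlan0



Longest prefix match for 128.26.10.184:
  /16 195.36.0.0: no
  /16 204.24.0.0: no
  /25 121.88.219.0: no
  /19 145.180.96.0: no
  /0 0.0.0.0: MATCH
Selected: next-hop 204.243.99.184 via wlan0 (matched /0)


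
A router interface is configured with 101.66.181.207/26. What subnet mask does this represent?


/26 means 26 network bits, 6 host bits
Binary: 11111111111111111111111111000000
Mask: 255.255.255.192


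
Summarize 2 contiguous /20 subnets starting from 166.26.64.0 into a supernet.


Original prefix: /20
Number of subnets: 2 = 2^1
New prefix = 20 - 1 = 19
Supernet: 166.26.64.0/19


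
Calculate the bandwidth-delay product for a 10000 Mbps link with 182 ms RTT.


BDP = bandwidth * RTT
= 10000 Mbps * 182 ms
= 10000 * 1e6 * 182 / 1000 bits
= 1820000000 bits
= 227500000 bytes
= 222167.9688 KB
BDP = 1820000000 bits (227500000 bytes)


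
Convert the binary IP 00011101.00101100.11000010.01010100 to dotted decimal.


00011101 = 29
00101100 = 44
11000010 = 194
01010100 = 84
IP: 29.44.194.84


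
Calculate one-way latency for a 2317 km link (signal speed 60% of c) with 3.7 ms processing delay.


Speed = 0.6 * 3e5 km/s = 180000 km/s
Propagation delay = 2317 / 180000 = 0.0129 s = 12.8722 ms
Processing delay = 3.7 ms
Total one-way latency = 16.5722 ms


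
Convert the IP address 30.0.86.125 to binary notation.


30 = 00011110
0 = 00000000
86 = 01010110
125 = 01111101
Binary: 00011110.00000000.01010110.01111101


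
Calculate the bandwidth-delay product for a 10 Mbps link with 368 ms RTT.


BDP = bandwidth * RTT
= 10 Mbps * 368 ms
= 10 * 1e6 * 368 / 1000 bits
= 3680000 bits
= 460000 bytes
= 449.2188 KB
BDP = 3680000 bits (460000 bytes)


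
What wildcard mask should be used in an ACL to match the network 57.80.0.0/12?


Subnet mask: 255.240.0.0
Wildcard = 255.255.255.255 - subnet mask
255 - 255 = 0
255 - 240 = 15
255 - 0 = 255
255 - 0 = 255
Wildcard: 0.15.255.255


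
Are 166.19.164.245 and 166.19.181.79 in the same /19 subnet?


Mask: 255.255.224.0
166.19.164.245 AND mask = 166.19.160.0
166.19.181.79 AND mask = 166.19.160.0
Yes, same subnet (166.19.160.0)


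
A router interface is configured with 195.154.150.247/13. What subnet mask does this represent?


/13 means 13 network bits, 19 host bits
Binary: 11111111111110000000000000000000
Mask: 255.248.0.0


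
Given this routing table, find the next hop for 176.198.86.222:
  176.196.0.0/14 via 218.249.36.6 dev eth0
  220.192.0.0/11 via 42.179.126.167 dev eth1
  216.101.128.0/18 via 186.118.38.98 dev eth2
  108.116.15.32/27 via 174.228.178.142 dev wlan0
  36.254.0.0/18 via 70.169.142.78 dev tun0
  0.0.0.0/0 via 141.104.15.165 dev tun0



Longest prefix match for 176.198.86.222:
  /14 176.196.0.0: MATCH
  /11 220.192.0.0: no
  /18 216.101.128.0: no
  /27 108.116.15.32: no
  /18 36.254.0.0: no
  /0 0.0.0.0: MATCH
Selected: next-hop 218.249.36.6 via eth0 (matched /14)


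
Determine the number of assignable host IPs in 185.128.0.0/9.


Host bits = 32 - 9 = 23
Total addresses = 2^23 = 8388608
Usable = total - 2 (network and broadcast)
Usable hosts: 8388606


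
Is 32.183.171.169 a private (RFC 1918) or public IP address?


RFC 1918 private ranges:
  10.0.0.0/8 (10.0.0.0 - 10.255.255.255)
  172.16.0.0/12 (172.16.0.0 - 172.31.255.255)
  192.168.0.0/16 (192.168.0.0 - 192.168.255.255)
Public (not in any RFC 1918 range)


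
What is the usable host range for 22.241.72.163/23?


Network: 22.241.72.0
Broadcast: 22.241.73.255
First usable = network + 1
Last usable = broadcast - 1
Range: 22.241.72.1 to 22.241.73.254


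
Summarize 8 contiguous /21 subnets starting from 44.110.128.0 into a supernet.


Original prefix: /21
Number of subnets: 8 = 2^3
New prefix = 21 - 3 = 18
Supernet: 44.110.128.0/18


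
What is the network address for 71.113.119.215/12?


IP:   01000111.01110001.01110111.11010111
Mask: 11111111.11110000.00000000.00000000
AND operation:
Net:  01000111.01110000.00000000.00000000
Network: 71.112.0.0/12


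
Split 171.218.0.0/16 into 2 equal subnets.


New prefix = 16 + 1 = 17
Each subnet has 32768 addresses
  171.218.0.0/17
  171.218.128.0/17
Subnets: 171.218.0.0/17, 171.218.128.0/17


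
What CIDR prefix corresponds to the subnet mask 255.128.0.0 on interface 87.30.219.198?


Binary: 11111111.10000000.00000000.00000000
Count leading 1s
Prefix: /9


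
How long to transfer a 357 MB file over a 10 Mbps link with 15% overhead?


Effective throughput = 10 * (1 - 15/100) = 8.5 Mbps
File size in Mb = 357 * 8 = 2856 Mb
Time = 2856 / 8.5
Time = 336 seconds


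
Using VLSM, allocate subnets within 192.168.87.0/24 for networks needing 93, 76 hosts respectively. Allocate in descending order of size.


93 hosts -> /25 (126 usable): 192.168.87.0/25
76 hosts -> /25 (126 usable): 192.168.87.128/25
Allocation: 192.168.87.0/25 (93 hosts, 126 usable); 192.168.87.128/25 (76 hosts, 126 usable)


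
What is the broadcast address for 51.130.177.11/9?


Network: 51.128.0.0/9
Host bits = 23
Set all host bits to 1:
Broadcast: 51.255.255.255


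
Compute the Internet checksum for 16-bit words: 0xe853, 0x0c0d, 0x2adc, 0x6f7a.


Sum all words (with carry folding):
+ 0xe853 = 0xe853
+ 0x0c0d = 0xf460
+ 0x2adc = 0x1f3d
+ 0x6f7a = 0x8eb7
One's complement: ~0x8eb7
Checksum = 0x7148


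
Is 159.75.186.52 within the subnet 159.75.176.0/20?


Subnet network: 159.75.176.0
Test IP AND mask: 159.75.176.0
Yes, 159.75.186.52 is in 159.75.176.0/20


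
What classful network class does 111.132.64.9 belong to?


First octet: 111
Binary: 01101111
0xxxxxxx -> Class A (1-126)
Class A, default mask 255.0.0.0 (/8)


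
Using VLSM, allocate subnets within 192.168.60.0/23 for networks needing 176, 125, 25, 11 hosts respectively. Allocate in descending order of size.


176 hosts -> /24 (254 usable): 192.168.60.0/24
125 hosts -> /25 (126 usable): 192.168.61.0/25
25 hosts -> /27 (30 usable): 192.168.61.128/27
11 hosts -> /28 (14 usable): 192.168.61.160/28
Allocation: 192.168.60.0/24 (176 hosts, 254 usable); 192.168.61.0/25 (125 hosts, 126 usable); 192.168.61.128/27 (25 hosts, 30 usable); 192.168.61.160/28 (11 hosts, 14 usable)


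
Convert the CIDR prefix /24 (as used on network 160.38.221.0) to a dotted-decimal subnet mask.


/24 means 24 network bits, 8 host bits
Binary: 11111111111111111111111100000000
Mask: 255.255.255.0
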